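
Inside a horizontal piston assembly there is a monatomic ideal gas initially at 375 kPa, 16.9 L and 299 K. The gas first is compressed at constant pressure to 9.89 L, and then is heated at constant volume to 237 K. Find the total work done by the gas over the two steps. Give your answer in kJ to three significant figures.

Step 1 (isobaric): W = PΔV = (375 kPa)(9.89 − 16.9 L) = -2629 J.
Step 2 (isochoric): W = 0 (constant volume).
W_total = -2629 + 0 = -2629 J.

W_total ≈ -2.63 kJ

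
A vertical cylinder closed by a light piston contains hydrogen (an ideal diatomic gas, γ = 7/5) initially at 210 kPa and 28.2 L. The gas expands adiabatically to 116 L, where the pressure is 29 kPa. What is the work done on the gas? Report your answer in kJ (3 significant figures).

Adiabatic: W = (P₁V₁ − P₂V₂)/(γ − 1) with γ = 7/5.
P₁V₁ = 5922 J, P₂V₂ = 3364 J.
W = (5922 − 3364) / 0.4 = 6395 J.
Work on gas = −W_by = -6395 J.

W ≈ -6.40 kJ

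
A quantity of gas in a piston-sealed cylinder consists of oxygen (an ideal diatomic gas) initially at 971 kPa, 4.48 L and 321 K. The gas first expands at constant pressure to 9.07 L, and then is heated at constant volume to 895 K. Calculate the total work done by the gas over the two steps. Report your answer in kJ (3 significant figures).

W_total ≈ 4.46 kJ

Step 1 (isobaric): W = PΔV = (971 kPa)(9.07 − 4.48 L) = 4457 J.
Step 2 (isochoric): W = 0 (constant volume).
W_total = 4457 + 0 = 4457 J.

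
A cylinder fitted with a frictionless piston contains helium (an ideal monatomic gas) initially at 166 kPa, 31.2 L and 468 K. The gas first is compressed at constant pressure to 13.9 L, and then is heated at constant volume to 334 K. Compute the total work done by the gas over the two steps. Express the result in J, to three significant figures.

W_total ≈ -2870 J

Step 1 (isobaric): W = PΔV = (166 kPa)(13.9 − 31.2 L) = -2872 J.
Step 2 (isochoric): W = 0 (constant volume).
W_total = -2872 + 0 = -2872 J.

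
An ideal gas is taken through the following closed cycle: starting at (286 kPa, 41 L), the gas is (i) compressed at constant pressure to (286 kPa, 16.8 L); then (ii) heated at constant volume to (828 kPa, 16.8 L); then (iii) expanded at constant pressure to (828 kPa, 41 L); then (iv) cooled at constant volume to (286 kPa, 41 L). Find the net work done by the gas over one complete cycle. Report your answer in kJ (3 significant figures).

W_net ≈ 13.1 kJ

Constant-volume legs do no work.
W(i) = (286)(16.8 − 41) = -6921 J; W(iii) = (828)(41 − 16.8) = 20038 J.
W_net = -6921 + 20038 = 13116 J (the clockwise enclosed area).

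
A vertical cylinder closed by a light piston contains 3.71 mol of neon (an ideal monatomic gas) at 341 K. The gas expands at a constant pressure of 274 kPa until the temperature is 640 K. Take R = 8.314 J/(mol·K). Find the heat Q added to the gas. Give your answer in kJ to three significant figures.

Q ≈ 23.1 kJ

Isobaric: W = nRΔT = (3.71)(8.314)(299) = 9223 J.
ΔU = nCᵥΔT with Cᵥ = 3R/2: ΔU = (3.71)(12.47)(299) = 13834 J.
Q = ΔU + W = 13834 + 9223 = 23057 J.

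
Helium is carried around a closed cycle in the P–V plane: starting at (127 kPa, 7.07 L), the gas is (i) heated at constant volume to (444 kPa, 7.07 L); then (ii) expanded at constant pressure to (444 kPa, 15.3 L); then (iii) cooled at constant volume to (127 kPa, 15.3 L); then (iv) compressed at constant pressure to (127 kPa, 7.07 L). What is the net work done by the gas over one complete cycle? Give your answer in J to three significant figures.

Constant-volume legs do no work.
W(ii) = (444)(15.3 − 7.07) = 3654 J; W(iv) = (127)(7.07 − 15.3) = -1045 J.
W_net = 3654 − 1045 = 2609 J (the clockwise enclosed area).

W_net ≈ 2610 J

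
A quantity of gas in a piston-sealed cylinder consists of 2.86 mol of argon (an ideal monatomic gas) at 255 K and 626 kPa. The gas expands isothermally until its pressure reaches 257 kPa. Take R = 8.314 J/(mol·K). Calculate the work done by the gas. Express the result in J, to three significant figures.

W ≈ 5400 J

Isothermal process: W = nRT ln(V₂/V₁) = nRT ln(P₁/P₂).
W = (2.86)(8.314)(255) × ln(626/257)
  = 6063 × ln(2.436) = 6063 × 0.8903
W_by_gas = 5398 J.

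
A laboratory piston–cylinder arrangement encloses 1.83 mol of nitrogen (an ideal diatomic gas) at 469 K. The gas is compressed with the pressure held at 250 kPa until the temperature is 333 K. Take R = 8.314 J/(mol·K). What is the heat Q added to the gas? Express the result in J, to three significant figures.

Q ≈ -7240 J

Isobaric: W = nRΔT = (1.83)(8.314)(-136) = -2069 J.
ΔU = nCᵥΔT with Cᵥ = 5R/2: ΔU = (1.83)(20.79)(-136) = -5173 J.
Q = ΔU + W = -5173 − 2069 = -7242 J.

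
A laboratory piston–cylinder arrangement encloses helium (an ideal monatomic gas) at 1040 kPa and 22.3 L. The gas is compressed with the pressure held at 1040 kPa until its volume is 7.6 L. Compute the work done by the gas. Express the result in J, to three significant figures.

Isobaric: W = P ΔV.
W = (1040 kPa)(7.6 − 22.3 L) = (1040)(-14.7) = -15288 J.

W ≈ -15300 J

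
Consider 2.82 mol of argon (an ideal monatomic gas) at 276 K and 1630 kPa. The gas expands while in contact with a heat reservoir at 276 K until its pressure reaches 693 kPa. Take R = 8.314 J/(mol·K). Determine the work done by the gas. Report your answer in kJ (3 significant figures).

W ≈ 5.53 kJ

Isothermal process: W = nRT ln(V₂/V₁) = nRT ln(P₁/P₂).
W = (2.82)(8.314)(276) × ln(1630/693)
  = 6471 × ln(2.352) = 6471 × 0.8553
W_by_gas = 5535 J.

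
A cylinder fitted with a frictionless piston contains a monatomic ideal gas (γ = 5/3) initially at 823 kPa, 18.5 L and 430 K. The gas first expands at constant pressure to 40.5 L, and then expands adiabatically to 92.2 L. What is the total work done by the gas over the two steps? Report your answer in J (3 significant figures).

Step 1 (isobaric): W = PΔV = (823 kPa)(40.5 − 18.5 L) = 18106 J.
After step 1: P = 823 kPa, V = 40.5 L, T = 941.4 K.
Step 2 (adiabatic): W = (P₁V₁ − P₂V₂)/(γ−1) = (33332 − 19261)/0.667 = 21106 J.
W_total = 18106 + 21106 = 39212 J.

W_total ≈ 39200 J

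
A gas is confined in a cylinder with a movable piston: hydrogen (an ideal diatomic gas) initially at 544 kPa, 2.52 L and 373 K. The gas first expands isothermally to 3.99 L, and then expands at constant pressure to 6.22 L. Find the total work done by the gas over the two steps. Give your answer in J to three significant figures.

Step 1 (isothermal): W = P₁V₁ ln(V₂/V₁) = (1371) ln(3.99/2.52) = 630 J.
After step 1: P = 343.6 kPa, V = 3.99 L, T = 373 K.
Step 2 (isobaric): W = PΔV = (343.6 kPa)(6.22 − 3.99 L) = 766.2 J.
W_total = 630 + 766.2 = 1396 J.

W_total ≈ 1400 J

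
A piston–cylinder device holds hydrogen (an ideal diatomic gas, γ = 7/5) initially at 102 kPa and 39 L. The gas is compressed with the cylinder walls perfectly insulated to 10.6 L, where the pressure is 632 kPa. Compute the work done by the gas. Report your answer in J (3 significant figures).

Adiabatic: W = (P₁V₁ − P₂V₂)/(γ − 1) with γ = 7/5.
P₁V₁ = 3978 J, P₂V₂ = 6699 J.
W = (3978 − 6699) / 0.4 = -6803 J.

W ≈ -6800 J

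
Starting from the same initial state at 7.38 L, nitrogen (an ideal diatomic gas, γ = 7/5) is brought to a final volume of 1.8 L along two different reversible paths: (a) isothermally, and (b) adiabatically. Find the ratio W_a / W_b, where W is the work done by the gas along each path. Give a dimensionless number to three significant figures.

W_a / W_b ≈ 0.744

Path (a) isothermal: W = P₁V₁ ln(V₂/V₁) → W_a/(P₁V₁) = -1.411.
Path (b) adiabatic: W = P₁V₁(1 − (V₁/V₂)^(γ−1))/(γ−1) → W_b/(P₁V₁) = -1.896.
W_a / W_b = -1.411 / -1.896 = 0.7442.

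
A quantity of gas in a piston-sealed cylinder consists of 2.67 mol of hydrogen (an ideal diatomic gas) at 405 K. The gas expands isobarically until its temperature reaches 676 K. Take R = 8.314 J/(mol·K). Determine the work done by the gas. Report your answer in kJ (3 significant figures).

W ≈ 6.02 kJ

Isobaric: W = P ΔV = nR ΔT.
W = (2.67)(8.314)(676 − 405) = 6016 J.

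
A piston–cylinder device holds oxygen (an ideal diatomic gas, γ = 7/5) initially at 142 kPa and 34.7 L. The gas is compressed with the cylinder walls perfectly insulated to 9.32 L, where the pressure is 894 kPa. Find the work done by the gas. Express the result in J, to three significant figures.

Adiabatic: W = (P₁V₁ − P₂V₂)/(γ − 1) with γ = 7/5.
P₁V₁ = 4927 J, P₂V₂ = 8332 J.
W = (4927 − 8332) / 0.4 = -8512 J.

W ≈ -8510 J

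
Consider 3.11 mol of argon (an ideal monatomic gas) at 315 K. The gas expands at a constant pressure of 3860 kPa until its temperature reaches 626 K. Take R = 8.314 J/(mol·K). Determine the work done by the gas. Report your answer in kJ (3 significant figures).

Isobaric: W = P ΔV = nR ΔT.
W = (3.11)(8.314)(626 − 315) = 8041 J.

W ≈ 8.04 kJ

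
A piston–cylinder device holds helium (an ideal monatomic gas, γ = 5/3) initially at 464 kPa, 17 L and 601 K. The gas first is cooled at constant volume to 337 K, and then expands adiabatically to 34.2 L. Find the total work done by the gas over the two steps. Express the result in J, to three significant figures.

Step 1 (isochoric): W = 0 (constant volume).
After step 1: P = 260.2 kPa (V unchanged).
Step 2 (adiabatic): W = (P₁V₁ − P₂V₂)/(γ−1) = (4423 − 2775)/0.667 = 2471 J.
W_total = 0 + 2471 = 2471 J.

W_total ≈ 2470 J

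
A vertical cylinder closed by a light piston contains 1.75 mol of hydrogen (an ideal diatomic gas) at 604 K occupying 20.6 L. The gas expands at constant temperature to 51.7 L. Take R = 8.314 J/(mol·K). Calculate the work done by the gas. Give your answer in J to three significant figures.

W ≈ 8090 J

Isothermal: W = nRT ln(V₂/V₁).
W = (1.75)(8.314)(604) × ln(51.7/20.6)
  = 8788 × 0.9202
W_by_gas = 8086 J.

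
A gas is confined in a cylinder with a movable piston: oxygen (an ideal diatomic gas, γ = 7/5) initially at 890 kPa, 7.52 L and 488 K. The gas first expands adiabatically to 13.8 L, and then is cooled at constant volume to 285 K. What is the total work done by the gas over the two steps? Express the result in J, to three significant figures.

Step 1 (adiabatic): W = (P₁V₁ − P₂V₂)/(γ−1) = (6693 − 5250)/0.4 = 3607 J.
Step 2 (isochoric): W = 0 (constant volume).
W_total = 3607 + 0 = 3607 J.

W_total ≈ 3610 J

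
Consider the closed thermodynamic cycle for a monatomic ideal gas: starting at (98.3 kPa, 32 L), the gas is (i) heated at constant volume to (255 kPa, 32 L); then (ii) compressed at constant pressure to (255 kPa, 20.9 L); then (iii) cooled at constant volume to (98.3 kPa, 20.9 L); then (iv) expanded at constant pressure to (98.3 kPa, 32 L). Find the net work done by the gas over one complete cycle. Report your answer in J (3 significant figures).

W_net ≈ -1740 J

Constant-volume legs do no work.
W(ii) = (255)(20.9 − 32) = -2831 J; W(iv) = (98.3)(32 − 20.9) = 1091 J.
W_net = -2831 + 1091 = -1739 J (the counter-clockwise enclosed area).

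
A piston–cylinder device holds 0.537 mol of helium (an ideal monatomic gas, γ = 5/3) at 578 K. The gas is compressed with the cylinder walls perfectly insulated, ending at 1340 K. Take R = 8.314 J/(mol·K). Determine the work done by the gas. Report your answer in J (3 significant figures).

Adiabatic ⇒ Q = 0, so W_by = −ΔU = nCᵥ(T₁ − T₂).
Cᵥ = 3R/2 = 12.47 J/(mol·K).
W = (0.537)(12.47)(578 − 1340) = -5103 J.

W ≈ -5100 J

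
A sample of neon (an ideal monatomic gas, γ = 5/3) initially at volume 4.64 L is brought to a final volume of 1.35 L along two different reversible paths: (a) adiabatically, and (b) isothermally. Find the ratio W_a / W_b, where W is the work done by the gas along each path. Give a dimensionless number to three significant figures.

W_a / W_b ≈ 1.55

Path (a) adiabatic: W = P₁V₁(1 − (V₁/V₂)^(γ−1))/(γ−1) → W_a/(P₁V₁) = -1.916.
Path (b) isothermal: W = P₁V₁ ln(V₂/V₁) → W_b/(P₁V₁) = -1.235.
W_a / W_b = -1.916 / -1.235 = 1.552.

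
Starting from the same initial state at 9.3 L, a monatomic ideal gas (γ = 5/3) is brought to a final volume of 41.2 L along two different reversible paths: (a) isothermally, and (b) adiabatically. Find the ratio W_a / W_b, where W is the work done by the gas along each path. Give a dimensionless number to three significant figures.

Path (a) isothermal: W = P₁V₁ ln(V₂/V₁) → W_a/(P₁V₁) = 1.488.
Path (b) adiabatic: W = P₁V₁(1 − (V₁/V₂)^(γ−1))/(γ−1) → W_b/(P₁V₁) = 0.9439.
W_a / W_b = 1.488 / 0.9439 = 1.577.

W_a / W_b ≈ 1.58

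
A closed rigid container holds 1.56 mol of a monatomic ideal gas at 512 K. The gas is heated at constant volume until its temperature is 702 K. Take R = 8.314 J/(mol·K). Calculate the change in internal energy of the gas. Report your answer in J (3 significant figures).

Constant volume ⇒ W = 0, so Q = ΔU = nCᵥΔT with Cᵥ = 3R/2 = 12.47 J/(mol·K).
ΔU = (1.56)(12.47)(702 − 512) = 3696 J.

ΔU ≈ 3700 J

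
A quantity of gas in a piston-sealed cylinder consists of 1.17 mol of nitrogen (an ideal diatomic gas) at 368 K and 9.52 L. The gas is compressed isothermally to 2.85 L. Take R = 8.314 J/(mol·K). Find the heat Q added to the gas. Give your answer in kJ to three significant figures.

Q ≈ -4.32 kJ

Isothermal ⇒ ΔU = 0, so Q = W = nRT ln(V₂/V₁).
Q = (1.17)(8.314)(368) ln(2.85/9.52) = 3580 × -1.206 = -4317 J.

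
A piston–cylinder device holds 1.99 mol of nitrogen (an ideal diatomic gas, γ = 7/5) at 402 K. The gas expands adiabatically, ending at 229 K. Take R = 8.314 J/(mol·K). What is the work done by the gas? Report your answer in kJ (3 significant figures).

W ≈ 7.16 kJ

Adiabatic ⇒ Q = 0, so W_by = −ΔU = nCᵥ(T₁ − T₂).
Cᵥ = 5R/2 = 20.79 J/(mol·K).
W = (1.99)(20.79)(402 − 229) = 7156 J.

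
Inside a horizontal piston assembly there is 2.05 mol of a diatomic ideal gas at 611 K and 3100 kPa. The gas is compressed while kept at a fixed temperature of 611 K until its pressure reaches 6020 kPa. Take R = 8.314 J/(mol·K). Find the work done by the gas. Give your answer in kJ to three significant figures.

W ≈ -6.91 kJ

Isothermal process: W = nRT ln(V₂/V₁) = nRT ln(P₁/P₂).
W = (2.05)(8.314)(611) × ln(3100/6020)
  = 10414 × ln(0.515) = 10414 × -0.6637
W_by_gas = -6911 J.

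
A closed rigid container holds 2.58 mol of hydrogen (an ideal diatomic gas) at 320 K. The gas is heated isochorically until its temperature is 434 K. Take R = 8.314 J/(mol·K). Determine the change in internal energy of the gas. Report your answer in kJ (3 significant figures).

ΔU ≈ 6.11 kJ

Constant volume ⇒ W = 0, so Q = ΔU = nCᵥΔT with Cᵥ = 5R/2 = 20.79 J/(mol·K).
ΔU = (2.58)(20.79)(434 − 320) = 6113 J.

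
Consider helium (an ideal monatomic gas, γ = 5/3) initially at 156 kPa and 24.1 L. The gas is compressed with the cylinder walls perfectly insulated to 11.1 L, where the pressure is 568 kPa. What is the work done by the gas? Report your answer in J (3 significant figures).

Adiabatic: W = (P₁V₁ − P₂V₂)/(γ − 1) with γ = 5/3.
P₁V₁ = 3760 J, P₂V₂ = 6305 J.
W = (3760 − 6305) / 0.6667 = -3818 J.

W ≈ -3820 J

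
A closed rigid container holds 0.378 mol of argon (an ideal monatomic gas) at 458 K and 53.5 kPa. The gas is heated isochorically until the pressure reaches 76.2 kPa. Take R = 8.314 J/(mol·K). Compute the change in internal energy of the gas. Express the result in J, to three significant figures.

Constant volume ⇒ W = 0, so Q = ΔU = nCᵥΔT with Cᵥ = 3R/2 = 12.47 J/(mol·K).
At constant V, T₂/T₁ = P₂/P₁ ⇒ ΔT = T₁(P₂/P₁ − 1) = 458·(76.2/53.5 − 1) = 194.3 K.
ΔU = (0.378)(12.47)(194.3) = 916.1 J.

ΔU ≈ 916 J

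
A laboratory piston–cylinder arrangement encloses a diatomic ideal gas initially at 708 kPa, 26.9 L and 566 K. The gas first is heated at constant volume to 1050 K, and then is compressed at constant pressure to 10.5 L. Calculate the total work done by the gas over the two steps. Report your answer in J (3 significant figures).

Step 1 (isochoric): W = 0 (constant volume).
After step 1: P = 1313 kPa (V unchanged).
Step 2 (isobaric): W = PΔV = (1313 kPa)(10.5 − 26.9 L) = -21540 J.
W_total = 0 − 21540 = -21540 J.

W_total ≈ -21500 J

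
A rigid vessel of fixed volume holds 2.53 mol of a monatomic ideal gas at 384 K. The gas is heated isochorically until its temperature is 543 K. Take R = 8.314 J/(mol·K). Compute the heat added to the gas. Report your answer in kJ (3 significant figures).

Q ≈ 5.02 kJ

Constant volume ⇒ W = 0, so Q = ΔU = nCᵥΔT with Cᵥ = 3R/2 = 12.47 J/(mol·K).
ΔU = (2.53)(12.47)(543 − 384) = 5017 J.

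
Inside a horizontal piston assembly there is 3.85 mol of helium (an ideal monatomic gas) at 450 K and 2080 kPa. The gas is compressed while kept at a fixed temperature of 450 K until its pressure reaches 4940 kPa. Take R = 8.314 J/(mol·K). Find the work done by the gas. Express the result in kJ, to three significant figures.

W ≈ -12.5 kJ

Isothermal process: W = nRT ln(V₂/V₁) = nRT ln(P₁/P₂).
W = (3.85)(8.314)(450) × ln(2080/4940)
  = 14404 × ln(0.4211) = 14404 × -0.865
W_by_gas = -12459 J.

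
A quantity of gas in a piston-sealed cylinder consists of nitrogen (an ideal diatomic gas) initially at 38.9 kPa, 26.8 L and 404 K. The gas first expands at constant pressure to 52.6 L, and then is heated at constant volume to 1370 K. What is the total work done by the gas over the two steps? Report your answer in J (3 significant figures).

Step 1 (isobaric): W = PΔV = (38.9 kPa)(52.6 − 26.8 L) = 1004 J.
Step 2 (isochoric): W = 0 (constant volume).
W_total = 1004 + 0 = 1004 J.

W_total ≈ 1000 J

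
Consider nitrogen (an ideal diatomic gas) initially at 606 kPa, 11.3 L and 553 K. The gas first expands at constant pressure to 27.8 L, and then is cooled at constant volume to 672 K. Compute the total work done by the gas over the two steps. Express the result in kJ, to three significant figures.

Step 1 (isobaric): W = PΔV = (606 kPa)(27.8 − 11.3 L) = 9999 J.
Step 2 (isochoric): W = 0 (constant volume).
W_total = 9999 + 0 = 9999 J.

W_total ≈ 10.0 kJ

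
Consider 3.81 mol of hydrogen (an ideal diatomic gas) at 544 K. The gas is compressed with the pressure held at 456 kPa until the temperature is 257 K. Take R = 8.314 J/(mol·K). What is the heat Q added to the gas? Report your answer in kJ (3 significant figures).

Q ≈ -31.8 kJ

Isobaric: W = nRΔT = (3.81)(8.314)(-287) = -9091 J.
ΔU = nCᵥΔT with Cᵥ = 5R/2: ΔU = (3.81)(20.79)(-287) = -22728 J.
Q = ΔU + W = -22728 − 9091 = -31819 J.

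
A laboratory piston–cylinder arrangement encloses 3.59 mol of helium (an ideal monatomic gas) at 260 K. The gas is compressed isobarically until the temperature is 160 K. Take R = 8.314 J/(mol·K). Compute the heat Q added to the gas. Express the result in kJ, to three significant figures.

Isobaric: W = nRΔT = (3.59)(8.314)(-100) = -2985 J.
ΔU = nCᵥΔT with Cᵥ = 3R/2: ΔU = (3.59)(12.47)(-100) = -4477 J.
Q = ΔU + W = -4477 − 2985 = -7462 J.

Q ≈ -7.46 kJ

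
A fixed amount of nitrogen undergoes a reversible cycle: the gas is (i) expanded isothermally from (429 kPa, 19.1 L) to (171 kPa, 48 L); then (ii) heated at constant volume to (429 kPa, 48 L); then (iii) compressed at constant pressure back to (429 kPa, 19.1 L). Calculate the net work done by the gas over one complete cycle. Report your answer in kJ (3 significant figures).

Leg (i): W = PᵢVᵢ ln(V_f/Vᵢ) = (8194) ln(48/19.1) = 7551 J.
Leg (ii): W = 0.
Leg (iii): W = PΔV = (429)(19.1 − 48) = -12398 J.
W_net = 7551 − 12398 = -4847 J.

W_net ≈ -4.85 kJ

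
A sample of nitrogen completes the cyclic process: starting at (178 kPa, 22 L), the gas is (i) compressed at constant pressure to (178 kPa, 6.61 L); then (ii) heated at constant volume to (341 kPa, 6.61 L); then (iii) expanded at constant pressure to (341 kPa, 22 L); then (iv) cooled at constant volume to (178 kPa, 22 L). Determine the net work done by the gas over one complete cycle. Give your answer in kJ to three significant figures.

W_net ≈ 2.51 kJ

Constant-volume legs do no work.
W(i) = (178)(6.61 − 22) = -2739 J; W(iii) = (341)(22 − 6.61) = 5248 J.
W_net = -2739 + 5248 = 2509 J (the clockwise enclosed area).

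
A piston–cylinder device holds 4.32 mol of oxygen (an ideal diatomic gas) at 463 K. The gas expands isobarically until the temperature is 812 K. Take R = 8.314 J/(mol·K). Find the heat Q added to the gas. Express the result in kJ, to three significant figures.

Q ≈ 43.9 kJ

Isobaric: W = nRΔT = (4.32)(8.314)(349) = 12535 J.
ΔU = nCᵥΔT with Cᵥ = 5R/2: ΔU = (4.32)(20.79)(349) = 31337 J.
Q = ΔU + W = 31337 + 12535 = 43872 J.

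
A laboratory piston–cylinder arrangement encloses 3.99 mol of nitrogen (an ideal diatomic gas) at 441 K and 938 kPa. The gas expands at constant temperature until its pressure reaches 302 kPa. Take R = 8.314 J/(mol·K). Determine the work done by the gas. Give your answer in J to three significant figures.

Isothermal process: W = nRT ln(V₂/V₁) = nRT ln(P₁/P₂).
W = (3.99)(8.314)(441) × ln(938/302)
  = 14629 × ln(3.106) = 14629 × 1.133
W_by_gas = 16580 J.

W ≈ 16600 J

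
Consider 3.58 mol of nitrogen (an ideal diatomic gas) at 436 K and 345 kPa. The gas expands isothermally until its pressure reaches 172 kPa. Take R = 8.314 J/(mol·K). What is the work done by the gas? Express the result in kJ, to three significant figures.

Isothermal process: W = nRT ln(V₂/V₁) = nRT ln(P₁/P₂).
W = (3.58)(8.314)(436) × ln(345/172)
  = 12977 × ln(2.006) = 12977 × 0.696
W_by_gas = 9033 J.

W ≈ 9.03 kJ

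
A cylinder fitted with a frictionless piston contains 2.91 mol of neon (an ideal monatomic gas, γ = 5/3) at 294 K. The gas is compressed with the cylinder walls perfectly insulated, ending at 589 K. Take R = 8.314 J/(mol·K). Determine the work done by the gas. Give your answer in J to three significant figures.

W ≈ -10700 J

Adiabatic ⇒ Q = 0, so W_by = −ΔU = nCᵥ(T₁ − T₂).
Cᵥ = 3R/2 = 12.47 J/(mol·K).
W = (2.91)(12.47)(294 − 589) = -10706 J.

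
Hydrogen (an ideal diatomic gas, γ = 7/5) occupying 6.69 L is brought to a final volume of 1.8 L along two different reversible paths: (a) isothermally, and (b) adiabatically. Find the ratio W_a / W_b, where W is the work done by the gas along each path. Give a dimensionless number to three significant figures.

W_a / W_b ≈ 0.760

Path (a) isothermal: W = P₁V₁ ln(V₂/V₁) → W_a/(P₁V₁) = -1.313.
Path (b) adiabatic: W = P₁V₁(1 − (V₁/V₂)^(γ−1))/(γ−1) → W_b/(P₁V₁) = -1.727.
W_a / W_b = -1.313 / -1.727 = 0.7603.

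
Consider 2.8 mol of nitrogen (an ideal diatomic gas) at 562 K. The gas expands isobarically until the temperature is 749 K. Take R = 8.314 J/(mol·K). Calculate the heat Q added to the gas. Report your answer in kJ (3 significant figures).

Isobaric: W = nRΔT = (2.8)(8.314)(187) = 4353 J.
ΔU = nCᵥΔT with Cᵥ = 5R/2: ΔU = (2.8)(20.79)(187) = 10883 J.
Q = ΔU + W = 10883 + 4353 = 15236 J.

Q ≈ 15.2 kJ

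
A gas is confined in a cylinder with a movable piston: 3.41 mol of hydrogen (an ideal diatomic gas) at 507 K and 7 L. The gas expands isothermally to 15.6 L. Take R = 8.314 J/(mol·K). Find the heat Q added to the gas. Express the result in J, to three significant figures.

Isothermal ⇒ ΔU = 0, so Q = W = nRT ln(V₂/V₁).
Q = (3.41)(8.314)(507) ln(15.6/7) = 14374 × 0.8014 = 11519 J.

Q ≈ 11500 J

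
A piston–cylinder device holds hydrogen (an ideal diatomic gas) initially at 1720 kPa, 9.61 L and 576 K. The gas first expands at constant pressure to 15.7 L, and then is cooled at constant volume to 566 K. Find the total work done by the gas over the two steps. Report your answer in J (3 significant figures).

Step 1 (isobaric): W = PΔV = (1720 kPa)(15.7 − 9.61 L) = 10475 J.
Step 2 (isochoric): W = 0 (constant volume).
W_total = 10475 + 0 = 10475 J.

W_total ≈ 10500 J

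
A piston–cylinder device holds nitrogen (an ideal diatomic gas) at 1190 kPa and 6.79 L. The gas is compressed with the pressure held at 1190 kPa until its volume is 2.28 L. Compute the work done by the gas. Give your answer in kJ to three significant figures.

W ≈ -5.37 kJ

Isobaric: W = P ΔV.
W = (1190 kPa)(2.28 − 6.79 L) = (1190)(-4.51) = -5367 J.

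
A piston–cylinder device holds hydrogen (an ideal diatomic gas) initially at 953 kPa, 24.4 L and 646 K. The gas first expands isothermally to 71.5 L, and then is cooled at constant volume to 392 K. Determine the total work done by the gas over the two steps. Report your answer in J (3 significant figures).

W_total ≈ 25000 J

Step 1 (isothermal): W = P₁V₁ ln(V₂/V₁) = (23253) ln(71.5/24.4) = 25000 J.
Step 2 (isochoric): W = 0 (constant volume).
W_total = 25000 + 0 = 25000 J.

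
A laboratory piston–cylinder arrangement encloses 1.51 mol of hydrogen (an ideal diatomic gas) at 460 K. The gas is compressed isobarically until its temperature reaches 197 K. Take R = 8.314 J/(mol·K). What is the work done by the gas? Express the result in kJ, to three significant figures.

W ≈ -3.30 kJ

Isobaric: W = P ΔV = nR ΔT.
W = (1.51)(8.314)(197 − 460) = -3302 J.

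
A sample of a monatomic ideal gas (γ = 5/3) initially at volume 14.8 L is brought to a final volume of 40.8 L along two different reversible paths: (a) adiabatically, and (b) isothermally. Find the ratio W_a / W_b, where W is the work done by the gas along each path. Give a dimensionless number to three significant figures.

Path (a) adiabatic: W = P₁V₁(1 − (V₁/V₂)^(γ−1))/(γ−1) → W_a/(P₁V₁) = 0.7371.
Path (b) isothermal: W = P₁V₁ ln(V₂/V₁) → W_b/(P₁V₁) = 1.014.
W_a / W_b = 0.7371 / 1.014 = 0.7268.

W_a / W_b ≈ 0.727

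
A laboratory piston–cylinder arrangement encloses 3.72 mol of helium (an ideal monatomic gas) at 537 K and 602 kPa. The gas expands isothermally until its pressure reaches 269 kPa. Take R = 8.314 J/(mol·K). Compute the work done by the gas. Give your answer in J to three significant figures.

W ≈ 13400 J

Isothermal process: W = nRT ln(V₂/V₁) = nRT ln(P₁/P₂).
W = (3.72)(8.314)(537) × ln(602/269)
  = 16608 × ln(2.238) = 16608 × 0.8055
W_by_gas = 13379 J.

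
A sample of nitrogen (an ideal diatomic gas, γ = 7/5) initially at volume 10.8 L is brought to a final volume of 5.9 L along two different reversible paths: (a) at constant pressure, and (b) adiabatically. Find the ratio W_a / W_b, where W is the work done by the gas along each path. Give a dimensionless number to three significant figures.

W_a / W_b ≈ 0.663

Path (a) isobaric: W = P₁(V₂ − V₁) → W_a/(P₁V₁) = -0.4537.
Path (b) adiabatic: W = P₁V₁(1 − (V₁/V₂)^(γ−1))/(γ−1) → W_b/(P₁V₁) = -0.684.
W_a / W_b = -0.4537 / -0.684 = 0.6633.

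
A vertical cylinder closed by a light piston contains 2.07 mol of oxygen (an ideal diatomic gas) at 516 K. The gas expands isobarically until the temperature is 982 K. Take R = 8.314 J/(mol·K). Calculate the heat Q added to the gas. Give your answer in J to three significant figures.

Q ≈ 28100 J

Isobaric: W = nRΔT = (2.07)(8.314)(466) = 8020 J.
ΔU = nCᵥΔT with Cᵥ = 5R/2: ΔU = (2.07)(20.79)(466) = 20050 J.
Q = ΔU + W = 20050 + 8020 = 28069 J.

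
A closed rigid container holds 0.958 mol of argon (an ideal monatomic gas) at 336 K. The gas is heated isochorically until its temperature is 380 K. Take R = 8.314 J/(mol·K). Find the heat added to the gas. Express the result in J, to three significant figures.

Q ≈ 526 J

Constant volume ⇒ W = 0, so Q = ΔU = nCᵥΔT with Cᵥ = 3R/2 = 12.47 J/(mol·K).
ΔU = (0.958)(12.47)(380 − 336) = 525.7 J.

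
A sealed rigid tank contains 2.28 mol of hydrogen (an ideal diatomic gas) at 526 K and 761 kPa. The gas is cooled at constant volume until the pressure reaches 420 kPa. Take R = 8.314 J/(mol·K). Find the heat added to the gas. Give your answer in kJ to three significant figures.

Constant volume ⇒ W = 0, so Q = ΔU = nCᵥΔT with Cᵥ = 5R/2 = 20.79 J/(mol·K).
At constant V, T₂/T₁ = P₂/P₁ ⇒ ΔT = T₁(P₂/P₁ − 1) = 526·(420/761 − 1) = -235.7 K.
ΔU = (2.28)(20.79)(-235.7) = -11170 J.

Q ≈ -11.2 kJ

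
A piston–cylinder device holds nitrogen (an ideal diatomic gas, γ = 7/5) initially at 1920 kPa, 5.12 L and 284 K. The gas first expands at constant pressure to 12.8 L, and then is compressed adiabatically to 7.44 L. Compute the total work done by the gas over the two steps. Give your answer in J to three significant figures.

Step 1 (isobaric): W = PΔV = (1920 kPa)(12.8 − 5.12 L) = 14746 J.
After step 1: P = 1920 kPa, V = 12.8 L, T = 710 K.
Step 2 (adiabatic): W = (P₁V₁ − P₂V₂)/(γ−1) = (24576 − 30533)/0.4 = -14892 J.
W_total = 14746 − 14892 = -146.3 J.

W_total ≈ -146 J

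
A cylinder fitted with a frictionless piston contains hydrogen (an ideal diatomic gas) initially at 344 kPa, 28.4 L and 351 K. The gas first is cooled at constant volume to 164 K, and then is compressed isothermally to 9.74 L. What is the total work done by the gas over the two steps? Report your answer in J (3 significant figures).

W_total ≈ -4880 J

Step 1 (isochoric): W = 0 (constant volume).
After step 1: P = 160.7 kPa (V unchanged).
Step 2 (isothermal): W = P₁V₁ ln(V₂/V₁) = (4565) ln(9.74/28.4) = -4885 J.
W_total = 0 − 4885 = -4885 J.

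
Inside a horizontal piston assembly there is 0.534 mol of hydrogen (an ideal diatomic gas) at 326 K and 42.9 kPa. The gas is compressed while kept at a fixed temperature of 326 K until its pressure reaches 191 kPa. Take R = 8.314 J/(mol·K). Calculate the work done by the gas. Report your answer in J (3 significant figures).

Isothermal process: W = nRT ln(V₂/V₁) = nRT ln(P₁/P₂).
W = (0.534)(8.314)(326) × ln(42.9/191)
  = 1447 × ln(0.2246) = 1447 × -1.493
W_by_gas = -2161 J.

W ≈ -2160 J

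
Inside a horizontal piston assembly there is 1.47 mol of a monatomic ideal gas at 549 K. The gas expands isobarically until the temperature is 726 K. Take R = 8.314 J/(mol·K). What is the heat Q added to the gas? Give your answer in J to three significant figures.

Isobaric: W = nRΔT = (1.47)(8.314)(177) = 2163 J.
ΔU = nCᵥΔT with Cᵥ = 3R/2: ΔU = (1.47)(12.47)(177) = 3245 J.
Q = ΔU + W = 3245 + 2163 = 5408 J.

Q ≈ 5410 J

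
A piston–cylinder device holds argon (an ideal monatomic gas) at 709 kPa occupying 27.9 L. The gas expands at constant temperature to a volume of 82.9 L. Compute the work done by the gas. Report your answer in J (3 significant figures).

W ≈ 21500 J

Isothermal: W = nRT ln(V₂/V₁) = P₁V₁ ln(V₂/V₁).
P₁V₁ = (709 kPa)(27.9 L) = 19781 J.
W = 19781 × ln(82.9/27.9) = 19781 × 1.089
W_by_gas = 21542 J.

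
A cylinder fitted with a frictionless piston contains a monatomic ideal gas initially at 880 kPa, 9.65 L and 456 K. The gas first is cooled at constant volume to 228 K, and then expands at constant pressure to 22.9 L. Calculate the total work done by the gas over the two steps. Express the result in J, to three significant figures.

W_total ≈ 5830 J

Step 1 (isochoric): W = 0 (constant volume).
After step 1: P = 440 kPa (V unchanged).
Step 2 (isobaric): W = PΔV = (440 kPa)(22.9 − 9.65 L) = 5830 J.
W_total = 0 + 5830 = 5830 J.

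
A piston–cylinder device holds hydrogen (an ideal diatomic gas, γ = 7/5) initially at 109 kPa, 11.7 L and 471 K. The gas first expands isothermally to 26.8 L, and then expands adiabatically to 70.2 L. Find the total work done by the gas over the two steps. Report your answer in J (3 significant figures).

W_total ≈ 2080 J

Step 1 (isothermal): W = P₁V₁ ln(V₂/V₁) = (1275) ln(26.8/11.7) = 1057 J.
After step 1: P = 47.59 kPa, V = 26.8 L, T = 471 K.
Step 2 (adiabatic): W = (P₁V₁ − P₂V₂)/(γ−1) = (1275 − 867.6)/0.4 = 1019 J.
W_total = 1057 + 1019 = 2076 J.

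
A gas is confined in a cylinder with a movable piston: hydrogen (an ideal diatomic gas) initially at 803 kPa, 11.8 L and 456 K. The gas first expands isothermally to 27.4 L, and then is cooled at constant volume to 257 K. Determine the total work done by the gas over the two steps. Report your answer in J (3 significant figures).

W_total ≈ 7980 J

Step 1 (isothermal): W = P₁V₁ ln(V₂/V₁) = (9475) ln(27.4/11.8) = 7982 J.
Step 2 (isochoric): W = 0 (constant volume).
W_total = 7982 + 0 = 7982 J.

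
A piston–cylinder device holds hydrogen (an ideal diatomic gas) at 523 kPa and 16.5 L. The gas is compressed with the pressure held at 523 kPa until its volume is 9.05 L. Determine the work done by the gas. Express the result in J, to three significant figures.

W ≈ -3900 J

Isobaric: W = P ΔV.
W = (523 kPa)(9.05 − 16.5 L) = (523)(-7.45) = -3896 J.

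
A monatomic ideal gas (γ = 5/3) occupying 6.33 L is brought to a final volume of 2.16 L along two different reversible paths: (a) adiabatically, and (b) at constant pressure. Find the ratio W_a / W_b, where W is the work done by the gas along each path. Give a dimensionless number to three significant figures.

Path (a) adiabatic: W = P₁V₁(1 − (V₁/V₂)^(γ−1))/(γ−1) → W_a/(P₁V₁) = -1.572.
Path (b) isobaric: W = P₁(V₂ − V₁) → W_b/(P₁V₁) = -0.6588.
W_a / W_b = -1.572 / -0.6588 = 2.386.

W_a / W_b ≈ 2.39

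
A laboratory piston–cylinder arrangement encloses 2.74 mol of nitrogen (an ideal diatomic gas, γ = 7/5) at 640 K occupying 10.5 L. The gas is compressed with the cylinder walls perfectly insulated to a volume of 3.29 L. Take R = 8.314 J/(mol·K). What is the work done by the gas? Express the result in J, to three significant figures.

W ≈ -21500 J

Adiabatic: TV^(γ−1) = const with γ = 7/5.
T₂ = T₁ (V₁/V₂)^(γ−1) = 640 × (10.5/3.29)^0.4 = 640 × 1.591 = 1018 K.
W_by = nCᵥ(T₁ − T₂) = (2.74)(20.79)(640 − 1018) = -21531 J.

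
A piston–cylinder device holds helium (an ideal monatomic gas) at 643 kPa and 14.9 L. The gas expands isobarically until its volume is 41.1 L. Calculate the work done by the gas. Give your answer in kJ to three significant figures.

W ≈ 16.8 kJ

Isobaric: W = P ΔV.
W = (643 kPa)(41.1 − 14.9 L) = (643)(26.2) = 16847 J.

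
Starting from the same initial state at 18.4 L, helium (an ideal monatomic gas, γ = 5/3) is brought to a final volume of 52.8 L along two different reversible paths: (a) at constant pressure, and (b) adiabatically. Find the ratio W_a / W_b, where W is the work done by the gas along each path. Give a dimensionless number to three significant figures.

W_a / W_b ≈ 2.47

Path (a) isobaric: W = P₁(V₂ − V₁) → W_a/(P₁V₁) = 1.87.
Path (b) adiabatic: W = P₁V₁(1 − (V₁/V₂)^(γ−1))/(γ−1) → W_b/(P₁V₁) = 0.7572.
W_a / W_b = 1.87 / 0.7572 = 2.469.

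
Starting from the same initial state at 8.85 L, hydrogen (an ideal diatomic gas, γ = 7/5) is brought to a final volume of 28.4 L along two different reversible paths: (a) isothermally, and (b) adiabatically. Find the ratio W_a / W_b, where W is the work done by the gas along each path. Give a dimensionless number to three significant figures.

W_a / W_b ≈ 1.25

Path (a) isothermal: W = P₁V₁ ln(V₂/V₁) → W_a/(P₁V₁) = 1.166.
Path (b) adiabatic: W = P₁V₁(1 − (V₁/V₂)^(γ−1))/(γ−1) → W_b/(P₁V₁) = 0.9318.
W_a / W_b = 1.166 / 0.9318 = 1.251.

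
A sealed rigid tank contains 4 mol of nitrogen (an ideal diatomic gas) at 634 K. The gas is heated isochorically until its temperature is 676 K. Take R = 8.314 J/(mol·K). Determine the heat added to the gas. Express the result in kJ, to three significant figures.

Q ≈ 3.49 kJ

Constant volume ⇒ W = 0, so Q = ΔU = nCᵥΔT with Cᵥ = 5R/2 = 20.79 J/(mol·K).
ΔU = (4)(20.79)(676 − 634) = 3492 J.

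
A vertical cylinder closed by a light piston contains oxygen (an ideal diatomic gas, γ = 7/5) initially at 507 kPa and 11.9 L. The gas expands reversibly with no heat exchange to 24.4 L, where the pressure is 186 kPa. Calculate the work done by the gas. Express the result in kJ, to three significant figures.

W ≈ 3.74 kJ

Adiabatic: W = (P₁V₁ − P₂V₂)/(γ − 1) with γ = 7/5.
P₁V₁ = 6033 J, P₂V₂ = 4538 J.
W = (6033 − 4538) / 0.4 = 3737 J.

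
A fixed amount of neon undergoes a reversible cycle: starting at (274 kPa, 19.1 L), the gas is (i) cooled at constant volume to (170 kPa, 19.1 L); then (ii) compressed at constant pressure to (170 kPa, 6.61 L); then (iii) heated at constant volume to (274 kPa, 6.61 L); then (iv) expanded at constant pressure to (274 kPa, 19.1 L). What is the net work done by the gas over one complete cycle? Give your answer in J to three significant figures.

W_net ≈ 1300 J

Constant-volume legs do no work.
W(ii) = (170)(6.61 − 19.1) = -2123 J; W(iv) = (274)(19.1 − 6.61) = 3422 J.
W_net = -2123 + 3422 = 1299 J (the clockwise enclosed area).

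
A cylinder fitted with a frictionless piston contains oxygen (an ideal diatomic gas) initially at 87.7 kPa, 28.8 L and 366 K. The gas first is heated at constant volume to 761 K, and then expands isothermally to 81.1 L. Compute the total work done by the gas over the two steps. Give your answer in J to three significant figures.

Step 1 (isochoric): W = 0 (constant volume).
After step 1: P = 182.3 kPa (V unchanged).
Step 2 (isothermal): W = P₁V₁ ln(V₂/V₁) = (5252) ln(81.1/28.8) = 5437 J.
W_total = 0 + 5437 = 5437 J.

W_total ≈ 5440 J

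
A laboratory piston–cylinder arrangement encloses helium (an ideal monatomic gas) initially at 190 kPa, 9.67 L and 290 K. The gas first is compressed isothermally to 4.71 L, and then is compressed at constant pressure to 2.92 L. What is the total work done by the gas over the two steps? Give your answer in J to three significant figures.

W_total ≈ -2020 J

Step 1 (isothermal): W = P₁V₁ ln(V₂/V₁) = (1837) ln(4.71/9.67) = -1322 J.
After step 1: P = 390.1 kPa, V = 4.71 L, T = 290 K.
Step 2 (isobaric): W = PΔV = (390.1 kPa)(2.92 − 4.71 L) = -698.3 J.
W_total = -1322 − 698.3 = -2020 J.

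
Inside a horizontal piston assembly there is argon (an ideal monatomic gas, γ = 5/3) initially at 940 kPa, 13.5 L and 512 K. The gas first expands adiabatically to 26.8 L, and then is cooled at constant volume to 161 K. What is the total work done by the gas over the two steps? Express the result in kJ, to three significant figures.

Step 1 (adiabatic): W = (P₁V₁ − P₂V₂)/(γ−1) = (12690 − 8034)/0.667 = 6984 J.
Step 2 (isochoric): W = 0 (constant volume).
W_total = 6984 + 0 = 6984 J.

W_total ≈ 6.98 kJ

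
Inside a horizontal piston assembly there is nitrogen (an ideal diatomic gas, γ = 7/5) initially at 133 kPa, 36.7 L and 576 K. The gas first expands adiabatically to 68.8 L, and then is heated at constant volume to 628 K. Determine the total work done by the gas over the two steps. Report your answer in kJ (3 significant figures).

W_total ≈ 2.71 kJ

Step 1 (adiabatic): W = (P₁V₁ − P₂V₂)/(γ−1) = (4881 − 3796)/0.4 = 2712 J.
Step 2 (isochoric): W = 0 (constant volume).
W_total = 2712 + 0 = 2712 J.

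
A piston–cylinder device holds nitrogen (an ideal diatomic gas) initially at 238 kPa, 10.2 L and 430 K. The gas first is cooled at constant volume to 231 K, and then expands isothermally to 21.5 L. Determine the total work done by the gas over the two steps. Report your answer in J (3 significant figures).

Step 1 (isochoric): W = 0 (constant volume).
After step 1: P = 127.9 kPa (V unchanged).
Step 2 (isothermal): W = P₁V₁ ln(V₂/V₁) = (1304) ln(21.5/10.2) = 972.4 J.
W_total = 0 + 972.4 = 972.4 J.

W_total ≈ 972 J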